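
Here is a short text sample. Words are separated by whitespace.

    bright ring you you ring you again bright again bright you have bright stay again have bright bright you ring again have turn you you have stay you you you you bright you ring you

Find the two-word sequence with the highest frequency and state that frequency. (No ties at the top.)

"you you", 5 times

Bigram frequencies (highest first):
  you you: 5
  ring you: 3
  you ring: 3
  bright you: 3
  again bright: 2
  you have: 2
  … (14 more, each ≤ 2)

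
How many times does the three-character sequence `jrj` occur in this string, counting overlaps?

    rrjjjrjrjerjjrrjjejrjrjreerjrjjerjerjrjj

Sliding a length-3 window over the 40 characters (38 positions):
  position 5–7: jrj
  position 7–9: jrj
  position 19–21: jrj
  position 21–23: jrj
  position 28–30: jrj
  position 37–39: jrj

6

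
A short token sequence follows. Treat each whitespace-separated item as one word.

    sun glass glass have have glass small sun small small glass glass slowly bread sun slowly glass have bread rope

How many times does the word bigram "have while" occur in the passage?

Scanning the 19 overlapping bigram windows for "have while":
  (none found)

0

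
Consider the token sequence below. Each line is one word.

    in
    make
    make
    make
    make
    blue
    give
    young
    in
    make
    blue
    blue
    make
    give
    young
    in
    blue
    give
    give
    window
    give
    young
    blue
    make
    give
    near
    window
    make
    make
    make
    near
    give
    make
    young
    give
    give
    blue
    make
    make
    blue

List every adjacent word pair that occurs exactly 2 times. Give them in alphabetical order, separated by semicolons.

blue give; give give; in make; make give; young in

Bigram counts meeting the condition (exactly 2 times):
  blue give: 2
  give give: 2
  in make: 2
  make give: 2
  young in: 2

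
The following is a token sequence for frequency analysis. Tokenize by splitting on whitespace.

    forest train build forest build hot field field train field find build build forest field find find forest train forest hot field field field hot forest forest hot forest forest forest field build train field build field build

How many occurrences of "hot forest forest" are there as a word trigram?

Scanning the 36 overlapping trigram windows for "hot forest forest":
  position 25–27: hot forest forest
  position 28–30: hot forest forest

2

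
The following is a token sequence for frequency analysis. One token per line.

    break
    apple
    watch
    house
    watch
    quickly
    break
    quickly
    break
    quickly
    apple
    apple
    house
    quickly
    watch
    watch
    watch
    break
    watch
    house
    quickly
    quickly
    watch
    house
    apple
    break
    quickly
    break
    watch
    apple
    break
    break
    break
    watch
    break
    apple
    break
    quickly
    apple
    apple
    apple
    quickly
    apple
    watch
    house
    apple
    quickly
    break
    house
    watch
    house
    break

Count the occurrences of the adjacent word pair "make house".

Scanning the 51 overlapping bigram windows for "make house":
  (none found)

0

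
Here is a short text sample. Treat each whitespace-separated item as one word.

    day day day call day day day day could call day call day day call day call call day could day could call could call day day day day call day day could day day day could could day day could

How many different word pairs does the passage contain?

9

41 tokens → 40 bigram windows in total.
Repeated bigrams (each contributes count−1 duplicates):
  day day: 13
  call day: 7
  day could: 6
  day call: 5
  could call: 3
  could day: 3
31 duplicate windows → 40 − 31 = 9 distinct.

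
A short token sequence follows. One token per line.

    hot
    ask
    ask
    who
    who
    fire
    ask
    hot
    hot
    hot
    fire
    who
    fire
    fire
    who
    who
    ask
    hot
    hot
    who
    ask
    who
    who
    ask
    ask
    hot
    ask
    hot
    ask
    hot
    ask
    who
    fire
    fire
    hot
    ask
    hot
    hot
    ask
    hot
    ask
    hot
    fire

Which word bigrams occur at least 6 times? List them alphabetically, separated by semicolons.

Bigram counts meeting the condition (at least 6 times):
  ask hot: 8
  hot ask: 7

ask hot; hot ask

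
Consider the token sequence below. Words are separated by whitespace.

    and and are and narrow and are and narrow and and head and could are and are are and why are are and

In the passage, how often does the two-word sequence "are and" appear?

Scanning the 22 overlapping bigram windows for "are and":
  position 3–4: are and
  position 7–8: are and
  position 15–16: are and
  position 18–19: are and
  position 22–23: are and

5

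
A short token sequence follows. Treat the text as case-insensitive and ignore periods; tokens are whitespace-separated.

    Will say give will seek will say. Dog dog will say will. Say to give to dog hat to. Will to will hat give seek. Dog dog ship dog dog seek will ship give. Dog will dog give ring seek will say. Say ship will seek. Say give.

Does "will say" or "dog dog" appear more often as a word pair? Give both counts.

"will say": 5 occurrences
"dog dog": 3 occurrences

"will say" (5 vs 3)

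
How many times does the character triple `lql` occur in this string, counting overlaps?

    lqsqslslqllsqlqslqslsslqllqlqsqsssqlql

Sliding a length-3 window over the 38 characters (36 positions):
  position 8–10: lql
  position 23–25: lql
  position 26–28: lql
  position 36–38: lql

4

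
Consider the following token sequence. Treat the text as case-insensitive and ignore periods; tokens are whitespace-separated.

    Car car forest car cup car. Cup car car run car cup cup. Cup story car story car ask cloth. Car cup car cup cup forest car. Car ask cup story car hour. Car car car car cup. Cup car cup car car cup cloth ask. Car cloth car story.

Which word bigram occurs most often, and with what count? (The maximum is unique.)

Bigram frequencies (highest first):
  car cup: 8
  car car: 7
  cup car: 5
  cup cup: 4
  story car: 3
  forest car: 2
  … (16 more, each ≤ 2)

"car cup", 8 times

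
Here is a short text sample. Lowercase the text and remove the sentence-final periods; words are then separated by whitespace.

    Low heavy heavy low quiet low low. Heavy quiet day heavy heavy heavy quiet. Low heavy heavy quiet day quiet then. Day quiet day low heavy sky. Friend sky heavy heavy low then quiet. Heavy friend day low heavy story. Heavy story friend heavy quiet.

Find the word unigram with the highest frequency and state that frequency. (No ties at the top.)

"heavy", 15 times

Unigram frequencies (highest first):
  heavy: 15
  low: 8
  quiet: 8
  day: 5
  friend: 3
  then: 2
  … (2 more, each ≤ 2)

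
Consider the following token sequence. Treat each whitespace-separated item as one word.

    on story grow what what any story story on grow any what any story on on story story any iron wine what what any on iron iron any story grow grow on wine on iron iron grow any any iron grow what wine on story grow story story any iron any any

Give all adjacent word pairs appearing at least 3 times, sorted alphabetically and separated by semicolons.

Bigram counts meeting the condition (at least 3 times):
  any iron: 3
  any story: 3
  on story: 3
  story grow: 3
  story story: 3
  what any: 3

any iron; any story; on story; story grow; story story; what any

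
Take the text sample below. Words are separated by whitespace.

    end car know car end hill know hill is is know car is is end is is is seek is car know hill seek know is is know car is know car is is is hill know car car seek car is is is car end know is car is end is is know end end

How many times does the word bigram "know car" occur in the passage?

Scanning the 55 overlapping bigram windows for "know car":
  position 3–4: know car
  position 11–12: know car
  position 28–29: know car
  position 31–32: know car
  position 37–38: know car

5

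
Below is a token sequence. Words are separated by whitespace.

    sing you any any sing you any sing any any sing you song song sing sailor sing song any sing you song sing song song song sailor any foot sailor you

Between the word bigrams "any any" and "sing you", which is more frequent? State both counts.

"sing you" (4 vs 2)

"any any": 2 occurrences
"sing you": 4 occurrences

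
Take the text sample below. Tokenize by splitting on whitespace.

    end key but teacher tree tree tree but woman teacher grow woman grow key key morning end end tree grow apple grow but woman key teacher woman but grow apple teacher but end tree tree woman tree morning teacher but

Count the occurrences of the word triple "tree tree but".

Scanning the 38 overlapping trigram windows for "tree tree but":
  position 6–8: tree tree but

1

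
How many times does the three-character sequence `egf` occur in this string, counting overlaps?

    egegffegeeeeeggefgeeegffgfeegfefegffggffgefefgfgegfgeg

Sliding a length-3 window over the 54 characters (52 positions):
  position 3–5: egf
  position 21–23: egf
  position 28–30: egf
  position 33–35: egf
  position 49–51: egf

5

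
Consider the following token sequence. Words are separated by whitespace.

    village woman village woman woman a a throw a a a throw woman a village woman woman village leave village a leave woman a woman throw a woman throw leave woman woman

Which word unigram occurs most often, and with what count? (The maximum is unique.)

"woman", 11 times

Unigram frequencies (highest first):
  woman: 11
  a: 9
  village: 5
  throw: 4
  leave: 3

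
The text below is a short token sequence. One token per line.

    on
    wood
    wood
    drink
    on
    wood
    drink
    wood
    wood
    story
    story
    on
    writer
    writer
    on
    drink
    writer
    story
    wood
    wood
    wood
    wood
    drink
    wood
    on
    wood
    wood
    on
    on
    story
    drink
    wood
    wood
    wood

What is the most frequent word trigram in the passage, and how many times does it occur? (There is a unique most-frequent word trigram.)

"wood wood wood", 3 times

Trigram frequencies (highest first):
  wood wood wood: 3
  on wood wood: 2
  wood wood drink: 2
  wood drink wood: 2
  drink wood wood: 2
  wood drink on: 1
  … (20 more, each ≤ 1)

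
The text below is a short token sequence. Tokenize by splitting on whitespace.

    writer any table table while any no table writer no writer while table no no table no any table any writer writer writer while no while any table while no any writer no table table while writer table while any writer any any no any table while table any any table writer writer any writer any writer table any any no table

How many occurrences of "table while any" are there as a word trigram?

Scanning the 60 overlapping trigram windows for "table while any":
  position 4–6: table while any
  position 38–40: table while any

2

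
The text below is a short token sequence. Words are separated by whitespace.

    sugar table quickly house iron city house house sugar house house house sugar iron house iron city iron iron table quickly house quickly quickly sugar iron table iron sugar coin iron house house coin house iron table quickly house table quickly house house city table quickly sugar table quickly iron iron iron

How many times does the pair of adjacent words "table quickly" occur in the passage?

Scanning the 51 overlapping bigram windows for "table quickly":
  position 2–3: table quickly
  position 20–21: table quickly
  position 37–38: table quickly
  position 40–41: table quickly
  position 45–46: table quickly
  position 48–49: table quickly

6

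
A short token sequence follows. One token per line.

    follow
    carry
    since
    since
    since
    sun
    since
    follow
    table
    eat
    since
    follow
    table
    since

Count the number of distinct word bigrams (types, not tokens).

14 tokens → 13 bigram windows in total.
Repeated bigrams (each contributes count−1 duplicates):
  follow table: 2
  since follow: 2
  since since: 2
3 duplicate windows → 13 − 3 = 10 distinct.

10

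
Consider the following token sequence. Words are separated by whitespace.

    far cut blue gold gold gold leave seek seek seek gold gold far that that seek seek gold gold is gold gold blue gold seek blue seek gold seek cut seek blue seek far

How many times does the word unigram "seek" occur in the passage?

10

Scanning the 34 tokens for "seek":
  position 8: seek
  position 9: seek
  position 10: seek
  position 16: seek
  position 17: seek
  position 25: seek
  position 27: seek
  position 29: seek
  position 31: seek
  position 33: seek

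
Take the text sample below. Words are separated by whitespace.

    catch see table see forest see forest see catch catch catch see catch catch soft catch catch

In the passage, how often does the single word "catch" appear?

Scanning the 17 tokens for "catch":
  position 1: catch
  position 9: catch
  position 10: catch
  position 11: catch
  position 13: catch
  position 14: catch
  position 16: catch
  position 17: catch

8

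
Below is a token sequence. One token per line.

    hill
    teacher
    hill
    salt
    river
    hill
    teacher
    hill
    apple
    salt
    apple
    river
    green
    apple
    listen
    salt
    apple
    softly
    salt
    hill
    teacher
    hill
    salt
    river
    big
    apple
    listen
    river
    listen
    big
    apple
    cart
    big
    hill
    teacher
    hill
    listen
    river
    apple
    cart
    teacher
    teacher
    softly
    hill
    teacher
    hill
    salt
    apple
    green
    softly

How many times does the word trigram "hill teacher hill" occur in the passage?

5

Scanning the 48 overlapping trigram windows for "hill teacher hill":
  position 1–3: hill teacher hill
  position 6–8: hill teacher hill
  position 20–22: hill teacher hill
  position 34–36: hill teacher hill
  position 44–46: hill teacher hill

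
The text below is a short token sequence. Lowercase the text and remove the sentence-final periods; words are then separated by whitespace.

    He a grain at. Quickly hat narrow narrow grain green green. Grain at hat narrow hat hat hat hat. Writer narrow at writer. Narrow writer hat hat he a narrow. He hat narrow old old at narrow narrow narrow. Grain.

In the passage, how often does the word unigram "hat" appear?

9

Scanning the 40 tokens for "hat":
  position 6: hat
  position 14: hat
  position 16: hat
  position 17: hat
  position 18: hat
  position 19: hat
  position 26: hat
  position 27: hat
  position 32: hat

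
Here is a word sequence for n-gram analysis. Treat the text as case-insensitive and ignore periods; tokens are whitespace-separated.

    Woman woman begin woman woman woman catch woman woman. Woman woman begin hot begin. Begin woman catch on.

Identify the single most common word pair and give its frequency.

Bigram frequencies (highest first):
  woman woman: 6
  woman begin: 2
  begin woman: 2
  woman catch: 2
  catch woman: 1
  begin hot: 1
  … (3 more, each ≤ 1)

"woman woman", 6 times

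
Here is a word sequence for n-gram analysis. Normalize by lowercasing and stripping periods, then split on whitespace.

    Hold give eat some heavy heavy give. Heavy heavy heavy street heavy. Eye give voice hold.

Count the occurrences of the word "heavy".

Scanning the 16 tokens for "heavy":
  position 5: heavy
  position 6: heavy
  position 8: heavy
  position 9: heavy
  position 10: heavy
  position 12: heavy

6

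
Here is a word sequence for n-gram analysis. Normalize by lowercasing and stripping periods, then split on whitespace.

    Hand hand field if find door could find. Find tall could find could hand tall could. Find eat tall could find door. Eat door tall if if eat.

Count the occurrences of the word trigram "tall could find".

Scanning the 26 overlapping trigram windows for "tall could find":
  position 10–12: tall could find
  position 15–17: tall could find
  position 19–21: tall could find

3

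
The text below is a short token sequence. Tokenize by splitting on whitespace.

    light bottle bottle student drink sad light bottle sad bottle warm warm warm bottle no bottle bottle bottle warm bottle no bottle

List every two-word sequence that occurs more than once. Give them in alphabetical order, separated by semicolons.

Bigram counts meeting the condition (more than once):
  bottle bottle: 3
  bottle no: 2
  bottle warm: 2
  light bottle: 2
  no bottle: 2
  warm bottle: 2
  warm warm: 2

bottle bottle; bottle no; bottle warm; light bottle; no bottle; warm bottle; warm warm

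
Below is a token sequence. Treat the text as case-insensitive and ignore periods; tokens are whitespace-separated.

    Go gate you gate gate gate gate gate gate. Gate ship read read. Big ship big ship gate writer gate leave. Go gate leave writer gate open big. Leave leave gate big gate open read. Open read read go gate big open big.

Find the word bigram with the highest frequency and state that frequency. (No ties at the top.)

"gate gate", 6 times

Bigram frequencies (highest first):
  gate gate: 6
  go gate: 3
  read read: 2
  big ship: 2
  writer gate: 2
  gate leave: 2
  … (21 more, each ≤ 2)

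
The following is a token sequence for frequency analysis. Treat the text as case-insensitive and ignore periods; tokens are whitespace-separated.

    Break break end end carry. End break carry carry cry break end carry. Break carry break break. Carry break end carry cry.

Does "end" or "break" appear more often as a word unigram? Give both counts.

"end": 5 occurrences
"break": 8 occurrences

"break" (8 vs 5)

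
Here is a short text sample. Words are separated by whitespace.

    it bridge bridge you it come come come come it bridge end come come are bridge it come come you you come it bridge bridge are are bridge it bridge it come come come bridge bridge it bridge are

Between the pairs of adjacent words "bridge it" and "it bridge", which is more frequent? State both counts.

"bridge it": 4 occurrences
"it bridge": 5 occurrences

"it bridge" (5 vs 4)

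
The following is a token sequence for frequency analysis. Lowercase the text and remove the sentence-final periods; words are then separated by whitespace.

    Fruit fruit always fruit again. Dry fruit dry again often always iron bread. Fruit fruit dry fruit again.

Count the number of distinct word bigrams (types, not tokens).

13

18 tokens → 17 bigram windows in total.
Repeated bigrams (each contributes count−1 duplicates):
  dry fruit: 2
  fruit again: 2
  fruit dry: 2
  fruit fruit: 2
4 duplicate windows → 17 − 4 = 13 distinct.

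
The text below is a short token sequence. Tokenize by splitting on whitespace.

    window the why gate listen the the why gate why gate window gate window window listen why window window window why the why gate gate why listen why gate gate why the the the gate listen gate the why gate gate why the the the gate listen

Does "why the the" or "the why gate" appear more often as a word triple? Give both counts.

"the why gate" (4 vs 2)

"why the the": 2 occurrences
"the why gate": 4 occurrences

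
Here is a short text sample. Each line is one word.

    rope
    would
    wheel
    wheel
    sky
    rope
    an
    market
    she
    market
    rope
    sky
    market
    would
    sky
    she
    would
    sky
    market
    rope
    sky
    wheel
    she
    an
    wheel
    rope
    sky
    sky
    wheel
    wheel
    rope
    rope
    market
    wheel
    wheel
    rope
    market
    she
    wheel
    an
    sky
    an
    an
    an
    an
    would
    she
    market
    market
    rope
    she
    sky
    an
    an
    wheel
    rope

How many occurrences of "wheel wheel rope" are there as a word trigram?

Scanning the 54 overlapping trigram windows for "wheel wheel rope":
  position 29–31: wheel wheel rope
  position 34–36: wheel wheel rope

2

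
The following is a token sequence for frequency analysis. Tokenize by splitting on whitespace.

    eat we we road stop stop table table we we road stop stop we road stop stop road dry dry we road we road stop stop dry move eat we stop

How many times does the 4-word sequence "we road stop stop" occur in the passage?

4

Scanning the 28 overlapping 4-gram windows for "we road stop stop":
  position 3–6: we road stop stop
  position 10–13: we road stop stop
  position 14–17: we road stop stop
  position 23–26: we road stop stop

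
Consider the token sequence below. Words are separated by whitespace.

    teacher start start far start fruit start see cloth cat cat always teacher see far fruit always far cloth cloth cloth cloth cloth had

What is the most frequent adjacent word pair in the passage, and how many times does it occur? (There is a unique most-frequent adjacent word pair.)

"cloth cloth", 4 times

Bigram frequencies (highest first):
  cloth cloth: 4
  teacher start: 1
  start start: 1
  start far: 1
  far start: 1
  start fruit: 1
  … (14 more, each ≤ 1)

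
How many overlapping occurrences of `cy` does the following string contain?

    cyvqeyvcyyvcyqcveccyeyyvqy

Sliding a length-2 window over the 26 characters (25 positions):
  position 1–2: cy
  position 8–9: cy
  position 12–13: cy
  position 19–20: cy

4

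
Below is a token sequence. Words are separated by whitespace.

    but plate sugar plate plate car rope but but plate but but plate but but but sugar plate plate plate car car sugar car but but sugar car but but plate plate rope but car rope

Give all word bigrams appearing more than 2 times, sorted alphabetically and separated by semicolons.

but but; but plate; plate plate

Bigram counts meeting the condition (more than 2 times):
  but but: 6
  but plate: 4
  plate plate: 4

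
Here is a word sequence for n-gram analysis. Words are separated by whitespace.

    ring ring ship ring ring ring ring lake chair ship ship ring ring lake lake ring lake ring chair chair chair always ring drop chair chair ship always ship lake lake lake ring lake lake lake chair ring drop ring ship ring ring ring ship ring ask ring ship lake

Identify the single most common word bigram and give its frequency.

"ring ring", 7 times

Bigram frequencies (highest first):
  ring ring: 7
  lake lake: 5
  ring ship: 4
  ship ring: 4
  ring lake: 4
  lake ring: 3
  … (16 more, each ≤ 3)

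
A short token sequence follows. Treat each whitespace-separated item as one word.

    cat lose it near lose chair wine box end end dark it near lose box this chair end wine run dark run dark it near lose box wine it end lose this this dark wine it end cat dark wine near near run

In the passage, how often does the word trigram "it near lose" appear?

3

Scanning the 41 overlapping trigram windows for "it near lose":
  position 3–5: it near lose
  position 12–14: it near lose
  position 24–26: it near lose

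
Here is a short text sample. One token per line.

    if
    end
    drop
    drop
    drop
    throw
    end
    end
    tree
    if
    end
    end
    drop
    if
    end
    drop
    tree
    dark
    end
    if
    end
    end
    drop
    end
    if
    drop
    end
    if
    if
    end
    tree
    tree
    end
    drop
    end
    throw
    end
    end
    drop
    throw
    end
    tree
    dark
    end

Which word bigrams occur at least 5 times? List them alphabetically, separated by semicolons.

Bigram counts meeting the condition (at least 5 times):
  end drop: 6
  if end: 5

end drop; if end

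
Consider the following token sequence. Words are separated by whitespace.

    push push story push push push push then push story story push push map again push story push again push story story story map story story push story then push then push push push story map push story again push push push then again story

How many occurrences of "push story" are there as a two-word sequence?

7

Scanning the 44 overlapping bigram windows for "push story":
  position 2–3: push story
  position 9–10: push story
  position 16–17: push story
  position 20–21: push story
  position 27–28: push story
  position 34–35: push story
  position 37–38: push story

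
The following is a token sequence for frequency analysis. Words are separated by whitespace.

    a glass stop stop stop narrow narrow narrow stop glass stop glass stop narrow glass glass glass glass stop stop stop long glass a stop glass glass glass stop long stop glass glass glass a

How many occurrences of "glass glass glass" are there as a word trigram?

Scanning the 33 overlapping trigram windows for "glass glass glass":
  position 15–17: glass glass glass
  position 16–18: glass glass glass
  position 26–28: glass glass glass
  position 32–34: glass glass glass

4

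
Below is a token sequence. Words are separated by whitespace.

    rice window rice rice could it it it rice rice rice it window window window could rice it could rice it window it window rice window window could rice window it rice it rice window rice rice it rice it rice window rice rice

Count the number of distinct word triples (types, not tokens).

29

44 tokens → 42 trigram windows in total.
Repeated trigrams (each contributes count−1 duplicates):
  rice it rice: 3
  rice window rice: 3
  window rice rice: 3
  could rice it: 2
  it rice it: 2
  it rice window: 2
  rice it window: 2
  rice rice it: 2
  … (2 more repeated)
13 duplicate windows → 42 − 13 = 29 distinct.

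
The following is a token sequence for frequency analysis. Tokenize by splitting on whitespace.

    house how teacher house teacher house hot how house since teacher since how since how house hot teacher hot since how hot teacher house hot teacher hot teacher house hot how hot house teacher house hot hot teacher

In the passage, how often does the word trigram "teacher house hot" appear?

Scanning the 36 overlapping trigram windows for "teacher house hot":
  position 5–7: teacher house hot
  position 23–25: teacher house hot
  position 28–30: teacher house hot
  position 34–36: teacher house hot

4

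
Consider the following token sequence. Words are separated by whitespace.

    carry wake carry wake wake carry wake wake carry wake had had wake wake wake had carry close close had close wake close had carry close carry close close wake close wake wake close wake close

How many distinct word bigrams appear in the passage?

14

36 tokens → 35 bigram windows in total.
Repeated bigrams (each contributes count−1 duplicates):
  wake wake: 5
  carry wake: 4
  close wake: 4
  wake close: 4
  carry close: 3
  wake carry: 3
  close close: 2
  close had: 2
  … (2 more repeated)
21 duplicate windows → 35 − 21 = 14 distinct.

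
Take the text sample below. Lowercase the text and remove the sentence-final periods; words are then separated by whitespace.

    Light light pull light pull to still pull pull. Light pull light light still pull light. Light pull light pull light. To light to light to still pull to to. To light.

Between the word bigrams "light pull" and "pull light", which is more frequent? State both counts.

"pull light" (6 vs 5)

"light pull": 5 occurrences
"pull light": 6 occurrences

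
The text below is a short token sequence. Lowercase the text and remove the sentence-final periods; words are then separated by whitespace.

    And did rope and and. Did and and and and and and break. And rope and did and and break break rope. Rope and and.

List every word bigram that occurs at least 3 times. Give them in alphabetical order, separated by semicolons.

and and; and did; rope and

Bigram counts meeting the condition (at least 3 times):
  and and: 8
  and did: 3
  rope and: 3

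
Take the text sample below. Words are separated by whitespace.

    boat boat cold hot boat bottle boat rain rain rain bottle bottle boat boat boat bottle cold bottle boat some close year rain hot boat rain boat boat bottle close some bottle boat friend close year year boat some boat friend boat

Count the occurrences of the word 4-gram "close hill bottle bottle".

0

Scanning the 39 overlapping 4-gram windows for "close hill bottle bottle":
  (none found)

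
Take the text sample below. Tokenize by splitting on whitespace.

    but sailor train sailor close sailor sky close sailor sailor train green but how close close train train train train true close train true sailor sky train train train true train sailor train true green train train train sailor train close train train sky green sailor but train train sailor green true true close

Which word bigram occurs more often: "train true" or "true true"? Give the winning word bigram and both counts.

"train true" (4 vs 1)

"train true": 4 occurrences
"true true": 1 occurrence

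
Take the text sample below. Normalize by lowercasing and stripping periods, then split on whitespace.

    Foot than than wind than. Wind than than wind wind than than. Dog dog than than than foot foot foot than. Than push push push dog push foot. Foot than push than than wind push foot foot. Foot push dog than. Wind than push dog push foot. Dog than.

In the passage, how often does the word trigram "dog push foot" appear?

2

Scanning the 47 overlapping trigram windows for "dog push foot":
  position 26–28: dog push foot
  position 45–47: dog push foot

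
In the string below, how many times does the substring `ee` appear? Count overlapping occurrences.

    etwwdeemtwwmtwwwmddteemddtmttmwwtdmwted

Sliding a length-2 window over the 39 characters (38 positions):
  position 6–7: ee
  position 21–22: ee

2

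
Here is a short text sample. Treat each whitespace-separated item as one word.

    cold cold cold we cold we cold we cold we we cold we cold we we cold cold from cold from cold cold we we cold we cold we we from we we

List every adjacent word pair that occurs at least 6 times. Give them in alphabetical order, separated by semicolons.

cold we; we cold

Bigram counts meeting the condition (at least 6 times):
  cold we: 9
  we cold: 8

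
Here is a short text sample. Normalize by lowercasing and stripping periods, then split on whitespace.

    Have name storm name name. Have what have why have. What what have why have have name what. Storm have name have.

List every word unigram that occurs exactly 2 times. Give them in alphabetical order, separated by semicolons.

storm; why

Unigram counts meeting the condition (exactly 2 times):
  storm: 2
  why: 2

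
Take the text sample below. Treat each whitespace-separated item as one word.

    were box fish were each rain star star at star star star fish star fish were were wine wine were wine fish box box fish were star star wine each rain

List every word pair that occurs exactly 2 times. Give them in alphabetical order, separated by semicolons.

box fish; each rain; star fish; were wine

Bigram counts meeting the condition (exactly 2 times):
  box fish: 2
  each rain: 2
  star fish: 2
  were wine: 2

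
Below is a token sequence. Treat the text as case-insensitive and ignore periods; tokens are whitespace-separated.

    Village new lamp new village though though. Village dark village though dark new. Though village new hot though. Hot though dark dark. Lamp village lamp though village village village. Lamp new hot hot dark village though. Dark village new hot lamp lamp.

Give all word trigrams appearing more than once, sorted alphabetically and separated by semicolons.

Trigram counts meeting the condition (more than once):
  dark village though: 2
  village new hot: 2
  village though dark: 2

dark village though; village new hot; village though dark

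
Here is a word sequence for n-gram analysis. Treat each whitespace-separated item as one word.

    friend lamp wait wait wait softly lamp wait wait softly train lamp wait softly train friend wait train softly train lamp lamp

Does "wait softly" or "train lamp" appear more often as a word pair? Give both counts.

"wait softly": 3 occurrences
"train lamp": 2 occurrences

"wait softly" (3 vs 2)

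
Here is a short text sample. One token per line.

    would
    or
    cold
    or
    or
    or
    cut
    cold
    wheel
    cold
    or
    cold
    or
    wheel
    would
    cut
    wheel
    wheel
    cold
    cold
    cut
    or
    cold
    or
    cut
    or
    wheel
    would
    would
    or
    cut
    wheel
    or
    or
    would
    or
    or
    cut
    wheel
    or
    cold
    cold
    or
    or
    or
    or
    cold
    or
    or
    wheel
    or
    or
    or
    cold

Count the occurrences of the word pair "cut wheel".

3

Scanning the 53 overlapping bigram windows for "cut wheel":
  position 16–17: cut wheel
  position 31–32: cut wheel
  position 38–39: cut wheel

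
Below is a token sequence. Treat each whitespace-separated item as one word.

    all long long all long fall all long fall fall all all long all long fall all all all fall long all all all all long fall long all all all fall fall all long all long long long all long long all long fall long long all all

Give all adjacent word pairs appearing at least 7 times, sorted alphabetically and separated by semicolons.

Bigram counts meeting the condition (at least 7 times):
  all all: 9
  all long: 10
  long all: 8

all all; all long; long all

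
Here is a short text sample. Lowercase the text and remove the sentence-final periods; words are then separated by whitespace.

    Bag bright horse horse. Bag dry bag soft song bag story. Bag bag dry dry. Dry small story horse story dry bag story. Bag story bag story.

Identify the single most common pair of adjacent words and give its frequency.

"bag story", 4 times

Bigram frequencies (highest first):
  bag story: 4
  story bag: 3
  bag dry: 2
  dry bag: 2
  dry dry: 2
  bag bright: 1
  … (12 more, each ≤ 1)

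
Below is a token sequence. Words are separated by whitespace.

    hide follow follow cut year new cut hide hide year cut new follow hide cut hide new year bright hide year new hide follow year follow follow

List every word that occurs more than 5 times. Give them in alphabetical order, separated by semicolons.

Unigram counts meeting the condition (more than 5 times):
  follow: 6
  hide: 7

follow; hide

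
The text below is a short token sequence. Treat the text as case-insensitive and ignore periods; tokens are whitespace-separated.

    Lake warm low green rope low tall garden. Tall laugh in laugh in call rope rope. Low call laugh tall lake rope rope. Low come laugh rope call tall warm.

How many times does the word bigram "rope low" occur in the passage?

3

Scanning the 29 overlapping bigram windows for "rope low":
  position 5–6: rope low
  position 16–17: rope low
  position 23–24: rope low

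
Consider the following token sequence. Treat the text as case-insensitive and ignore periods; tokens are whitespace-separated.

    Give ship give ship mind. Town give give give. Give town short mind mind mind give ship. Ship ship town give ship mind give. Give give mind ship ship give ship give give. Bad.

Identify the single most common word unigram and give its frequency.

Unigram frequencies (highest first):
  give: 14
  ship: 9
  mind: 6
  town: 3
  short: 1
  bad: 1

"give", 14 times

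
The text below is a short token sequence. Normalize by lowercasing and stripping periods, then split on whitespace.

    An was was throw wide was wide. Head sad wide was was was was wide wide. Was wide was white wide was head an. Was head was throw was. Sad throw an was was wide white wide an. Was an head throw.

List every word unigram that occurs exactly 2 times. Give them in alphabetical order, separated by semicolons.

Unigram counts meeting the condition (exactly 2 times):
  sad: 2
  white: 2

sad; white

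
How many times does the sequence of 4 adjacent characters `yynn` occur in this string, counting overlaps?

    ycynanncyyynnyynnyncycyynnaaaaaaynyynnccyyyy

Sliding a length-4 window over the 44 characters (41 positions):
  position 10–13: yynn
  position 14–17: yynn
  position 23–26: yynn
  position 35–38: yynn

4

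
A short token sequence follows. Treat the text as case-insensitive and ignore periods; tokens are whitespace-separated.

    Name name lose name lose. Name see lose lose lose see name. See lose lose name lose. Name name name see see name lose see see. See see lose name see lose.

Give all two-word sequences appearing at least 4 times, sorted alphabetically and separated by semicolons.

lose name; name lose; name see; see lose; see see

Bigram counts meeting the condition (at least 4 times):
  lose name: 5
  name lose: 4
  name see: 4
  see lose: 4
  see see: 4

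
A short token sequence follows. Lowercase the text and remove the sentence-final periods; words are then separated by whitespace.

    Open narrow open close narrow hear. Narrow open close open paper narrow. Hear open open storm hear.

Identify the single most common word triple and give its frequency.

"narrow open close", 2 times

Trigram frequencies (highest first):
  narrow open close: 2
  open narrow open: 1
  open close narrow: 1
  close narrow hear: 1
  narrow hear narrow: 1
  hear narrow open: 1
  … (8 more, each ≤ 1)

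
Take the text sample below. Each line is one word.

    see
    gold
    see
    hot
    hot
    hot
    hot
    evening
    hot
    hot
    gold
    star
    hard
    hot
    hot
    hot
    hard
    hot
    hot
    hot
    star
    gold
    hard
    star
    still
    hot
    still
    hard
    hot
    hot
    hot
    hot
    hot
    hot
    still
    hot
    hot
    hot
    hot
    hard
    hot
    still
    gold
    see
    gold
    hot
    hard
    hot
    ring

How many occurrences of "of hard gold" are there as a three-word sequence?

Scanning the 47 overlapping trigram windows for "of hard gold":
  (none found)

0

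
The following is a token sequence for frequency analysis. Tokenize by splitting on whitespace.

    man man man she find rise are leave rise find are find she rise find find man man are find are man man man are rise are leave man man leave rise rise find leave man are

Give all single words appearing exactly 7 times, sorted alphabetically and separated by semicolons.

Unigram counts meeting the condition (exactly 7 times):
  are: 7
  find: 7

are; find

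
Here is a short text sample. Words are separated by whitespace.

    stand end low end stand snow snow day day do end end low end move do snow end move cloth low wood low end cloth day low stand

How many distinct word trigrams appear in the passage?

25

28 tokens → 26 trigram windows in total.
Repeated trigrams (each contributes count−1 duplicates):
  end low end: 2
1 duplicate windows → 26 − 1 = 25 distinct.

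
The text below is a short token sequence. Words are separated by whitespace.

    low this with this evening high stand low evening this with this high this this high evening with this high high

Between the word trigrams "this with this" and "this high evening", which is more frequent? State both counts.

"this with this" (2 vs 1)

"this with this": 2 occurrences
"this high evening": 1 occurrence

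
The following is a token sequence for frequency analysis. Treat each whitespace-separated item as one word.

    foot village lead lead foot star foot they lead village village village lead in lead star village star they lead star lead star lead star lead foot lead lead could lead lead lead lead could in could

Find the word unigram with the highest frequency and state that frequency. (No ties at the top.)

"lead", 15 times

Unigram frequencies (highest first):
  lead: 15
  star: 6
  village: 5
  foot: 4
  could: 3
  they: 2
  … (1 more, each ≤ 2)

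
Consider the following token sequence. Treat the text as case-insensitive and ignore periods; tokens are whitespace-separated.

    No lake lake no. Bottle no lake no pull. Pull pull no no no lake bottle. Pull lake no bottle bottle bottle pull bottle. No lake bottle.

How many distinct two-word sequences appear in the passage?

14

27 tokens → 26 bigram windows in total.
Repeated bigrams (each contributes count−1 duplicates):
  no lake: 4
  lake no: 3
  bottle bottle: 2
  bottle no: 2
  bottle pull: 2
  lake bottle: 2
  no bottle: 2
  no no: 2
  … (1 more repeated)
12 duplicate windows → 26 − 12 = 14 distinct.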